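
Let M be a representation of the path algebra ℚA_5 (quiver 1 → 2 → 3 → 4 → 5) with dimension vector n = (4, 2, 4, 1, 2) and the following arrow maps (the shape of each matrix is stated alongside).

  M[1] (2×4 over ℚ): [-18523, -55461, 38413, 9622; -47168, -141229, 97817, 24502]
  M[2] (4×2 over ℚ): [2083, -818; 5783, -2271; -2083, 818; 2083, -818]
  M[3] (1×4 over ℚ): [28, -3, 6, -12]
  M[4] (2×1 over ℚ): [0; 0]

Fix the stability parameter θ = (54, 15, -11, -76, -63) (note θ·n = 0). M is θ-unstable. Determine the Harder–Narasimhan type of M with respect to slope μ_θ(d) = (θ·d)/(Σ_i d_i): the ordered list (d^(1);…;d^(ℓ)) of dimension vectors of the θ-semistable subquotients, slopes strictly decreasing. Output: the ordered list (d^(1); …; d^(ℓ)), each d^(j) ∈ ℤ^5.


Interval decomposition of M: I[1,1]^2, I[1,3], I[1,4], I[3,3]^2, I[5,5]^2.
HN type (ℓ=5): μ^(1)=54; μ^(2)=58/3; μ^(3)=-9/2; μ^(4)=-11; μ^(5)=-63

((2, 0, 0, 0, 0); (1, 1, 1, 0, 0); (1, 1, 1, 1, 0); (0, 0, 2, 0, 0); (0, 0, 0, 0, 2))


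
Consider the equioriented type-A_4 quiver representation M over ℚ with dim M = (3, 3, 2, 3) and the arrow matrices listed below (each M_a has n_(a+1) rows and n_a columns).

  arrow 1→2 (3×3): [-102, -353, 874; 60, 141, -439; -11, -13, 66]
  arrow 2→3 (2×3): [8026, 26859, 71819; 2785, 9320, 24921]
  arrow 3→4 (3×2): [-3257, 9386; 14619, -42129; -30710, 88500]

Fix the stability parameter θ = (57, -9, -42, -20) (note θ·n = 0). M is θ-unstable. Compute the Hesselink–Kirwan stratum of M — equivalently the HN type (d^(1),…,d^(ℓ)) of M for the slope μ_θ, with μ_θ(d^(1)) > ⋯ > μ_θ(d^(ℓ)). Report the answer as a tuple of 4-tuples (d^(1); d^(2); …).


Barcode: M ≅ I[1,2], I[1,4]^2, I[4,4]. HN layers by μ_θ (3 steps, strictly decreasing):
  μ^(1)=24; μ^(2)=-7/2; μ^(3)=-20

((1, 1, 0, 0); (2, 2, 2, 2); (0, 0, 0, 1))


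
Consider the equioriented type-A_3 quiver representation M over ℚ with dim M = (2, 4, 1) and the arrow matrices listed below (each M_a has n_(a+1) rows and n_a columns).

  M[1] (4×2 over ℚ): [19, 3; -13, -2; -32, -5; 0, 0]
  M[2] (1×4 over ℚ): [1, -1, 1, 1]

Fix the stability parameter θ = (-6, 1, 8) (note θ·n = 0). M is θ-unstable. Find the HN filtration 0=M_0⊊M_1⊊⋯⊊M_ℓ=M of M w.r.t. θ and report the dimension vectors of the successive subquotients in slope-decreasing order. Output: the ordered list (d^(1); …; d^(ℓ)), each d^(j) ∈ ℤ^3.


Interval decomposition of M: I[1,2]^2, I[2,2], I[2,3].
HN type (ℓ=3): μ^(1)=8; μ^(2)=1; μ^(3)=-6

((0, 0, 1); (0, 4, 0); (2, 0, 0))


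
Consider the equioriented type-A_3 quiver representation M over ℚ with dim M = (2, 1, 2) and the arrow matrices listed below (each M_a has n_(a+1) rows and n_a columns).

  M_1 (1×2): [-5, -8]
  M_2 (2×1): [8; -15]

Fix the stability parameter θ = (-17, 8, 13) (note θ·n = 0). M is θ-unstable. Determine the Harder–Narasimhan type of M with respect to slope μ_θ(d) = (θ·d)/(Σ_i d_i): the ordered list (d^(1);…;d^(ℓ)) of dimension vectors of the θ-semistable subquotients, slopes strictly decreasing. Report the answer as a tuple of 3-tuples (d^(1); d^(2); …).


Via rank(M_{q-1}∘⋯∘M_p): M ≅ I[1,1], I[1,3], I[3,3].
μ_θ-semistable layers: μ^(1)=13; μ^(2)=8; μ^(3)=-17

((0, 0, 2); (0, 1, 0); (2, 0, 0))


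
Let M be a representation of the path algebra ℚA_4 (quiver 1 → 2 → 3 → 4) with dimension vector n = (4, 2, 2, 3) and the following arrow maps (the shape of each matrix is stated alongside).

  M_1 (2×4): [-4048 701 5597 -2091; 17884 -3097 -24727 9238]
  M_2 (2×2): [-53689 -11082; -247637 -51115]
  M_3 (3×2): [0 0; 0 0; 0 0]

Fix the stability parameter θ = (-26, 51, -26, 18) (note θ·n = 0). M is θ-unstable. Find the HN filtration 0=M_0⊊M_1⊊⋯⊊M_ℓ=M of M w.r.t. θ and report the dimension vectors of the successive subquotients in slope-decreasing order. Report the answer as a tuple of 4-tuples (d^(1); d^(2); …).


Interval decomposition of M: I[1,1]^2, I[1,3]^2, I[4,4]^3.
HN type (ℓ=3): μ^(1)=18; μ^(2)=25/2; μ^(3)=-26

((0, 0, 0, 3); (0, 2, 2, 0); (4, 0, 0, 0))


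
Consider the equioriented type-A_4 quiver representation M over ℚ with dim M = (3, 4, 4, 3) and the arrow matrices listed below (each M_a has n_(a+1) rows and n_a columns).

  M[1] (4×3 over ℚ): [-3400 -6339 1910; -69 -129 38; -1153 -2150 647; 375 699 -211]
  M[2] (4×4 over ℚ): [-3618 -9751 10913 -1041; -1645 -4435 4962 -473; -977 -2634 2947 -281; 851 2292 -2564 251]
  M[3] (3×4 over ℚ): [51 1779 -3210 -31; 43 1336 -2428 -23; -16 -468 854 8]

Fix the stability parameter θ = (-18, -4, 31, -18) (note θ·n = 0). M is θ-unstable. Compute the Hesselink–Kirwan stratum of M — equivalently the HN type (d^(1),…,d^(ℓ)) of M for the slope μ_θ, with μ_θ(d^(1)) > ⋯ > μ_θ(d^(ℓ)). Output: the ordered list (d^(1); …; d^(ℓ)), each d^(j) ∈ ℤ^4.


Barcode: M ≅ I[1,4]^3, I[2,3]. HN layers by μ_θ (4 steps, strictly decreasing):
  μ^(1)=31; μ^(2)=13/2; μ^(3)=-4; μ^(4)=-18

((0, 0, 1, 0); (0, 0, 3, 3); (0, 4, 0, 0); (3, 0, 0, 0))


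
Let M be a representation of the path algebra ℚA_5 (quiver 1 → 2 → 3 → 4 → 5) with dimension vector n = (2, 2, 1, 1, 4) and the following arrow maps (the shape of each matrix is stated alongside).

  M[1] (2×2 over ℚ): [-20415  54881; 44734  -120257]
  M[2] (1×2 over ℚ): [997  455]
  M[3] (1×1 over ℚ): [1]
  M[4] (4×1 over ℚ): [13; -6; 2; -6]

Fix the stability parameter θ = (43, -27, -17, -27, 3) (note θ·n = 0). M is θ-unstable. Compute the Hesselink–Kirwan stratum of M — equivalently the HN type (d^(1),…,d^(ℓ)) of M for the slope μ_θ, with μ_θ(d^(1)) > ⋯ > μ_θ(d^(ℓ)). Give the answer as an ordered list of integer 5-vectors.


Interval decomposition of M: I[1,2], I[1,5], I[5,5]^3.
HN type (ℓ=3): μ^(1)=8; μ^(2)=3; μ^(3)=-7

((1, 1, 0, 0, 0); (0, 0, 0, 0, 4); (1, 1, 1, 1, 0))


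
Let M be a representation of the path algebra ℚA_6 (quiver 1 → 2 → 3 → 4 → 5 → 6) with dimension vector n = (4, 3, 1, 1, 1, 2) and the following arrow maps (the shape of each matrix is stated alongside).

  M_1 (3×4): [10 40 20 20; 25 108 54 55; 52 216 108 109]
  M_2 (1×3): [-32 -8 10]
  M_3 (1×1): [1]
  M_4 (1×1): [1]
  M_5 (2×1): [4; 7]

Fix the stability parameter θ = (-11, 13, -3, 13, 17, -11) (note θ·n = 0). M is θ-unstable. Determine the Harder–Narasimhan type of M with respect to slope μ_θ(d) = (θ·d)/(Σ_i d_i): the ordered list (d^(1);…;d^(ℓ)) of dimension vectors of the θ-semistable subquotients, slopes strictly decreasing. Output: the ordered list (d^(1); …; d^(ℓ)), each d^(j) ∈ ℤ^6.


Barcode: M ≅ I[1,1]^2, I[1,2], I[1,6], I[2,2], I[6,6]. HN layers by μ_θ (4 steps, strictly decreasing):
  μ^(1)=13; μ^(2)=19/3; μ^(3)=5; μ^(4)=-11

((0, 2, 0, 0, 0, 0); (0, 0, 0, 1, 1, 1); (0, 1, 1, 0, 0, 0); (4, 0, 0, 0, 0, 1))


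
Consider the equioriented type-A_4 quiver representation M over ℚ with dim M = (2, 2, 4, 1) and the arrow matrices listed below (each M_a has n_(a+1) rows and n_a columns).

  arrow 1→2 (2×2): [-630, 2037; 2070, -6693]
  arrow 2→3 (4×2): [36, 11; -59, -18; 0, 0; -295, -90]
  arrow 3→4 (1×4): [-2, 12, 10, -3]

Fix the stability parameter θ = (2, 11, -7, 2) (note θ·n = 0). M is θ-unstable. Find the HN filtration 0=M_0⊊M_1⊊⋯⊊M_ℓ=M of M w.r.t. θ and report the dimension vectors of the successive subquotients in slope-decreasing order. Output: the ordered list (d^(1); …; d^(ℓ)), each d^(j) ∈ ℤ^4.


Via rank(M_{q-1}∘⋯∘M_p): M ≅ I[1,1], I[1,4], I[2,3], I[3,3]^2.
μ_θ-semistable layers: μ^(1)=2; μ^(2)=-7

((2, 2, 2, 1); (0, 0, 2, 0))


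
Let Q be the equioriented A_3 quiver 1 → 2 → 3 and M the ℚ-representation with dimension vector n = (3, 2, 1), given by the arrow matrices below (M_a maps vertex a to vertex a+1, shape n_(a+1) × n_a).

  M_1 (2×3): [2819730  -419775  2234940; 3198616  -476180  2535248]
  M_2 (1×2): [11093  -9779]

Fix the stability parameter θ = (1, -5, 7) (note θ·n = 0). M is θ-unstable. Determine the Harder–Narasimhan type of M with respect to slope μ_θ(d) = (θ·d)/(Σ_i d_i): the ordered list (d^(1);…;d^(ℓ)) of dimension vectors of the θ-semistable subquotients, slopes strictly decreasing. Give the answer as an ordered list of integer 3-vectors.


Barcode: M ≅ I[1,1]^2, I[1,3], I[2,2]. HN layers by μ_θ (4 steps, strictly decreasing):
  μ^(1)=7; μ^(2)=1; μ^(3)=-2; μ^(4)=-5

((0, 0, 1); (2, 0, 0); (1, 1, 0); (0, 1, 0))


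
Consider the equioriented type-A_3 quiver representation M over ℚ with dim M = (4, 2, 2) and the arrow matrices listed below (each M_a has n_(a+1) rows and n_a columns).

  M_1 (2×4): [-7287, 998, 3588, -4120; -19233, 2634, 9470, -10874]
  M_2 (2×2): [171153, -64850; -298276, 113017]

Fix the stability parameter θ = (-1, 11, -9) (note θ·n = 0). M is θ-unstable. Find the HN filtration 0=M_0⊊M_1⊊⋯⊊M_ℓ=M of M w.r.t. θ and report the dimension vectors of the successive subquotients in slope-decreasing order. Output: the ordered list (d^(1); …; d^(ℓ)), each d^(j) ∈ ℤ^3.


Via rank(M_{q-1}∘⋯∘M_p): M ≅ I[1,1]^2, I[1,3]^2.
μ_θ-semistable layers: μ^(1)=1; μ^(2)=-1

((0, 2, 2); (4, 0, 0))


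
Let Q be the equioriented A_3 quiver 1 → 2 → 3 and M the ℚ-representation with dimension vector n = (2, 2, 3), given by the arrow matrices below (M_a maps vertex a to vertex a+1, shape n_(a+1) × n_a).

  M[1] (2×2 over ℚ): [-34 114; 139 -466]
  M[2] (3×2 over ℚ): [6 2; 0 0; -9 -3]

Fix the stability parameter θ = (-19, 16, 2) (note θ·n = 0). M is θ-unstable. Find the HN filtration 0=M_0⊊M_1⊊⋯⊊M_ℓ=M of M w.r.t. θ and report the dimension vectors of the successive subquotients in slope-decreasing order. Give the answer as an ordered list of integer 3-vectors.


Interval decomposition of M: I[1,2], I[1,3], I[3,3]^2.
HN type (ℓ=4): μ^(1)=16; μ^(2)=9; μ^(3)=2; μ^(4)=-19

((0, 1, 0); (0, 1, 1); (0, 0, 2); (2, 0, 0))


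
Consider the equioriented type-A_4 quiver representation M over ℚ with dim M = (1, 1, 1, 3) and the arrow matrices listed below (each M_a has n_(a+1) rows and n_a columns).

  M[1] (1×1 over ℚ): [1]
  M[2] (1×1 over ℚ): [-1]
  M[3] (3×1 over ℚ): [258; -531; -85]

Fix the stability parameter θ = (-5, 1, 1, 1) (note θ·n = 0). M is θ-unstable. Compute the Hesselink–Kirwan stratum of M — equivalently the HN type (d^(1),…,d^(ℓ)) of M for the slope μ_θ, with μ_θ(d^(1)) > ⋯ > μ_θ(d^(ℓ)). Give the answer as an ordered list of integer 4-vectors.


Via rank(M_{q-1}∘⋯∘M_p): M ≅ I[1,4], I[4,4]^2.
μ_θ-semistable layers: μ^(1)=1; μ^(2)=-5

((0, 1, 1, 3); (1, 0, 0, 0))


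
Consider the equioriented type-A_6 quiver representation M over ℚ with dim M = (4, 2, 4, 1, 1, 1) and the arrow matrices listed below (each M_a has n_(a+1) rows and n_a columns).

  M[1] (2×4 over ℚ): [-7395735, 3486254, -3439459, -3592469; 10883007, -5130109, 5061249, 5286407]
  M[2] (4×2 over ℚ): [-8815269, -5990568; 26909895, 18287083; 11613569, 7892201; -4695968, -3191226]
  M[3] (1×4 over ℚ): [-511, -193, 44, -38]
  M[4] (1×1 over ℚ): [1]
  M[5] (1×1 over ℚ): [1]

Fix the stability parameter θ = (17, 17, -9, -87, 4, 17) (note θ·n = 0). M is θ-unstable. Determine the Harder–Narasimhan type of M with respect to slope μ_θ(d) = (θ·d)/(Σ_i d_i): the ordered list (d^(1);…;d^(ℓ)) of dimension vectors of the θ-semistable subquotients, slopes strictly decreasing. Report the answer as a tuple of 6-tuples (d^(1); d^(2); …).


Barcode: M ≅ I[1,1]^2, I[1,3], I[1,6], I[3,3]^2. HN layers by μ_θ (5 steps, strictly decreasing):
  μ^(1)=17; μ^(2)=25/3; μ^(3)=4; μ^(4)=-9; μ^(5)=-31/2

((2, 0, 0, 0, 0, 1); (1, 1, 1, 0, 0, 0); (0, 0, 0, 0, 1, 0); (0, 0, 2, 0, 0, 0); (1, 1, 1, 1, 0, 0))


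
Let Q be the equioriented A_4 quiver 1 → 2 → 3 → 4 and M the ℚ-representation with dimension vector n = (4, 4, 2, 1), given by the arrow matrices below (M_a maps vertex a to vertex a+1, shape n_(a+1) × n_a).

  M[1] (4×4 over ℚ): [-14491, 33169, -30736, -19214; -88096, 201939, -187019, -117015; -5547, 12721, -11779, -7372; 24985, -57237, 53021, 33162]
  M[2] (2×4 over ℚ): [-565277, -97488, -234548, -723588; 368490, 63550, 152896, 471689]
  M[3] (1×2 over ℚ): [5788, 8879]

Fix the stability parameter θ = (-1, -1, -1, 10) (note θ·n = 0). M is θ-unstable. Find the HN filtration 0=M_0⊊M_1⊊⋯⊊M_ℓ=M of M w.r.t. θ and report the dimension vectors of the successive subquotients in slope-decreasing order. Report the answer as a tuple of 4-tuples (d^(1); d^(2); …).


Via rank(M_{q-1}∘⋯∘M_p): M ≅ I[1,1], I[1,2], I[1,3], I[1,4], I[2,2].
μ_θ-semistable layers: μ^(1)=10; μ^(2)=-1

((0, 0, 0, 1); (4, 4, 2, 0))


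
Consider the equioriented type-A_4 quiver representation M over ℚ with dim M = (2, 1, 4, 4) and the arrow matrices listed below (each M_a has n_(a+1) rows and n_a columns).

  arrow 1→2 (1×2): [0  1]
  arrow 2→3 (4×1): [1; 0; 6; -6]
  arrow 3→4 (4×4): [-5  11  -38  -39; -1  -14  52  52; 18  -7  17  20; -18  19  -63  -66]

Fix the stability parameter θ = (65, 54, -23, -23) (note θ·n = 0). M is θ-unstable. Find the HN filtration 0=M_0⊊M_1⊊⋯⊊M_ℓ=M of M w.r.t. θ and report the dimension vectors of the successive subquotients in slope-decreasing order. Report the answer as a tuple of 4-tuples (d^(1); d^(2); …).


Interval decomposition of M: I[1,1], I[1,4], I[3,4]^3.
HN type (ℓ=3): μ^(1)=65; μ^(2)=73/4; μ^(3)=-23

((1, 0, 0, 0); (1, 1, 1, 1); (0, 0, 3, 3))


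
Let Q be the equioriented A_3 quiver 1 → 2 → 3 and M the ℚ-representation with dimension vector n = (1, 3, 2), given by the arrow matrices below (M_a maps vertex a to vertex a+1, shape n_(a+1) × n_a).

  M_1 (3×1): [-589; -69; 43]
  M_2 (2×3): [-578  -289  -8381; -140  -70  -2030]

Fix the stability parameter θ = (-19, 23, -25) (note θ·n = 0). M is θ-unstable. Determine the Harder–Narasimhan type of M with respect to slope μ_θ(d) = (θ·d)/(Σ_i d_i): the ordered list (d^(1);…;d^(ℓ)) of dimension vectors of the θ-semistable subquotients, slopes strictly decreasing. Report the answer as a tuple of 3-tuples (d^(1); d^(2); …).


Interval decomposition of M: I[1,2], I[2,2], I[2,3], I[3,3].
HN type (ℓ=4): μ^(1)=23; μ^(2)=-1; μ^(3)=-19; μ^(4)=-25

((0, 2, 0); (0, 1, 1); (1, 0, 0); (0, 0, 1))


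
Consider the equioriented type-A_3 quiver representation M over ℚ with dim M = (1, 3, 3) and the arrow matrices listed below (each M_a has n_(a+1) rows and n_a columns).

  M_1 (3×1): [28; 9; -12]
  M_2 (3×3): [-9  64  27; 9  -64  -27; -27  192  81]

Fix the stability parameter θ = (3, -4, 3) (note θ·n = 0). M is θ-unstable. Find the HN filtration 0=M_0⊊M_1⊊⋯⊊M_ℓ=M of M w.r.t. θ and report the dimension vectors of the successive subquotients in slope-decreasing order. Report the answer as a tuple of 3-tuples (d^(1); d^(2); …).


Barcode: M ≅ I[1,2], I[2,2], I[2,3], I[3,3]^2. HN layers by μ_θ (3 steps, strictly decreasing):
  μ^(1)=3; μ^(2)=-1/2; μ^(3)=-4

((0, 0, 3); (1, 1, 0); (0, 2, 0))


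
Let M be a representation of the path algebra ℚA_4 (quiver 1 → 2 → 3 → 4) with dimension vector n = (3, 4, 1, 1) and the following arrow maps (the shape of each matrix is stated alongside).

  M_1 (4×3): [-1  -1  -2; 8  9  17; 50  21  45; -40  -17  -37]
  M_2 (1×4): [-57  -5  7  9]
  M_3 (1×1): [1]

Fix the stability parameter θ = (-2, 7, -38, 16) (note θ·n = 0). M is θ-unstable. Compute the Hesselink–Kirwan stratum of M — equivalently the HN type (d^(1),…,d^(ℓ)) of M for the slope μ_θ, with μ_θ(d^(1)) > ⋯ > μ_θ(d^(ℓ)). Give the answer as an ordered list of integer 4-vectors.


Barcode: M ≅ I[1,2]^2, I[1,4], I[2,2]. HN layers by μ_θ (4 steps, strictly decreasing):
  μ^(1)=16; μ^(2)=7; μ^(3)=-2; μ^(4)=-11

((0, 0, 0, 1); (0, 3, 0, 0); (2, 0, 0, 0); (1, 1, 1, 0))


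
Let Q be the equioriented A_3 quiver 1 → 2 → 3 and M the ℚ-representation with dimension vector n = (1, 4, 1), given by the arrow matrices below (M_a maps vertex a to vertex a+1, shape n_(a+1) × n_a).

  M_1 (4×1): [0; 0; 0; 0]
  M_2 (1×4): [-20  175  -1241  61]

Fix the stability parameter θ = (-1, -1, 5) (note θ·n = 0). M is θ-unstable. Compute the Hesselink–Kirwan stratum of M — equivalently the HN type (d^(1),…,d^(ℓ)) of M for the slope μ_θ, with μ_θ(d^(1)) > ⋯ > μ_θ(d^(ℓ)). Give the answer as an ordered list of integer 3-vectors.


Via rank(M_{q-1}∘⋯∘M_p): M ≅ I[1,1], I[2,2]^3, I[2,3].
μ_θ-semistable layers: μ^(1)=5; μ^(2)=-1

((0, 0, 1); (1, 4, 0))


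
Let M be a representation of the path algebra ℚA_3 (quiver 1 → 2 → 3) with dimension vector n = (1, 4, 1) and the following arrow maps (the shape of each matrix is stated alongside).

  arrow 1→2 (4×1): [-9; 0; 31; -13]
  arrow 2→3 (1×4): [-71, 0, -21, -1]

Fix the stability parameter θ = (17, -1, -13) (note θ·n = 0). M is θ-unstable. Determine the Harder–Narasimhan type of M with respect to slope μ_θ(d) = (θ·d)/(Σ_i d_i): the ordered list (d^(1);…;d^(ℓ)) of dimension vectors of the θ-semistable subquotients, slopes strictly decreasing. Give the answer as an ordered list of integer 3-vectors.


Barcode: M ≅ I[1,3], I[2,2]^3. HN layers by μ_θ (2 steps, strictly decreasing):
  μ^(1)=1; μ^(2)=-1

((1, 1, 1); (0, 3, 0))


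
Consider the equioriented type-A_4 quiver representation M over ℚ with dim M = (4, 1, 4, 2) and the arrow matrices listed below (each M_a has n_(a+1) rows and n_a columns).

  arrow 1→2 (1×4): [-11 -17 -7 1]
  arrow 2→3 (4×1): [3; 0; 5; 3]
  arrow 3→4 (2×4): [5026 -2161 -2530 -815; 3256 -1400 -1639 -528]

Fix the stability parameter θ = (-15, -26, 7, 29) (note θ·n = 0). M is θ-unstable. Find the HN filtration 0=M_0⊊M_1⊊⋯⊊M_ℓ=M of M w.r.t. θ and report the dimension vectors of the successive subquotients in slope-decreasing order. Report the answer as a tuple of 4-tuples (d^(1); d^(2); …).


Interval decomposition of M: I[1,1]^3, I[1,4], I[3,3]^2, I[3,4].
HN type (ℓ=4): μ^(1)=29; μ^(2)=7; μ^(3)=-15; μ^(4)=-41/2

((0, 0, 0, 2); (0, 0, 4, 0); (3, 0, 0, 0); (1, 1, 0, 0))


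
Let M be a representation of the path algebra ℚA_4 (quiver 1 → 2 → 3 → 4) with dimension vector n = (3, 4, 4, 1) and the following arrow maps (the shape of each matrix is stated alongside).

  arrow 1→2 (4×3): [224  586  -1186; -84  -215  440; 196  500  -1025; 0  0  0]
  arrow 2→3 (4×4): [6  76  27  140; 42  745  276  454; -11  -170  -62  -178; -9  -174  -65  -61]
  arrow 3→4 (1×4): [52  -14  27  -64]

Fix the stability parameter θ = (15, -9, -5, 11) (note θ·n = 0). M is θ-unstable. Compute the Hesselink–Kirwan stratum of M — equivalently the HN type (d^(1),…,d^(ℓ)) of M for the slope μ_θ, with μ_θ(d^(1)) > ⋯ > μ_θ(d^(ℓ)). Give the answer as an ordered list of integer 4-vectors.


Via rank(M_{q-1}∘⋯∘M_p): M ≅ I[1,1], I[1,3], I[1,4], I[2,3]^2.
μ_θ-semistable layers: μ^(1)=15; μ^(2)=11; μ^(3)=1/3; μ^(4)=-5; μ^(5)=-9

((1, 0, 0, 0); (0, 0, 0, 1); (2, 2, 2, 0); (0, 0, 2, 0); (0, 2, 0, 0))


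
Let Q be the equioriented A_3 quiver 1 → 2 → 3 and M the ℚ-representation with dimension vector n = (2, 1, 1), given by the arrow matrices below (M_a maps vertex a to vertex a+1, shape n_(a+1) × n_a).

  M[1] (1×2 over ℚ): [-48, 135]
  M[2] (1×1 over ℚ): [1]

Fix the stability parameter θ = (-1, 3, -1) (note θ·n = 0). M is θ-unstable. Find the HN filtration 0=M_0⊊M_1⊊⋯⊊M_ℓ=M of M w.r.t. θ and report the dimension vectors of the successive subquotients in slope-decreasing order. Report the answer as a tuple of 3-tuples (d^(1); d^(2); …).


Interval decomposition of M: I[1,1], I[1,3].
HN type (ℓ=2): μ^(1)=1; μ^(2)=-1

((0, 1, 1); (2, 0, 0))


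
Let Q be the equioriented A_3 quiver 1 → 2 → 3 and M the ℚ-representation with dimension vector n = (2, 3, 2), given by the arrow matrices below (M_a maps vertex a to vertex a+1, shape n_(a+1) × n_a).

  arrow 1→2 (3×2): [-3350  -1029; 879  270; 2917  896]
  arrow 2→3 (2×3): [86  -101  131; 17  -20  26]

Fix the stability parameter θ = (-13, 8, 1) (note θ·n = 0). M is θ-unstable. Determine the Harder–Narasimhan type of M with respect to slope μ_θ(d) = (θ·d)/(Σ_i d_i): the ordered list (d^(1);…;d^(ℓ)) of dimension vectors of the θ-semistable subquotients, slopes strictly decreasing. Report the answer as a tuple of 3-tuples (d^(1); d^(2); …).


Barcode: M ≅ I[1,2], I[1,3], I[2,3]. HN layers by μ_θ (3 steps, strictly decreasing):
  μ^(1)=8; μ^(2)=9/2; μ^(3)=-13

((0, 1, 0); (0, 2, 2); (2, 0, 0))


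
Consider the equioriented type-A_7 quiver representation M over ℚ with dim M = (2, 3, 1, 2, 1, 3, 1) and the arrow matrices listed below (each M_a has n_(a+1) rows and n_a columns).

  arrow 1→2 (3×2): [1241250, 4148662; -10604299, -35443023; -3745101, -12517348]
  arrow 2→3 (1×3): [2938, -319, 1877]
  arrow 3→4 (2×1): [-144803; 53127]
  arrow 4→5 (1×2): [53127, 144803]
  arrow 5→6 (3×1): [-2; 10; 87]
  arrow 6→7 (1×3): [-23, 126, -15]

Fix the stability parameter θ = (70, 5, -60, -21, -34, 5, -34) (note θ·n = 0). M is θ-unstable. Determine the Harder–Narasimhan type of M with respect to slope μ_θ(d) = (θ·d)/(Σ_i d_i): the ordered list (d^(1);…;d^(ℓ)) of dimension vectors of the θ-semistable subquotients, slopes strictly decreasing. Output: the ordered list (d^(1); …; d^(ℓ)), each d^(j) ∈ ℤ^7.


Via rank(M_{q-1}∘⋯∘M_p): M ≅ I[1,2], I[1,4], I[2,2], I[4,7], I[6,6]^2.
μ_θ-semistable layers: μ^(1)=75/2; μ^(2)=5; μ^(3)=-3/2; μ^(4)=-29/2; μ^(5)=-55/2

((1, 1, 0, 0, 0, 0, 0); (0, 1, 0, 0, 0, 2, 0); (1, 1, 1, 1, 0, 0, 0); (0, 0, 0, 0, 0, 1, 1); (0, 0, 0, 1, 1, 0, 0))


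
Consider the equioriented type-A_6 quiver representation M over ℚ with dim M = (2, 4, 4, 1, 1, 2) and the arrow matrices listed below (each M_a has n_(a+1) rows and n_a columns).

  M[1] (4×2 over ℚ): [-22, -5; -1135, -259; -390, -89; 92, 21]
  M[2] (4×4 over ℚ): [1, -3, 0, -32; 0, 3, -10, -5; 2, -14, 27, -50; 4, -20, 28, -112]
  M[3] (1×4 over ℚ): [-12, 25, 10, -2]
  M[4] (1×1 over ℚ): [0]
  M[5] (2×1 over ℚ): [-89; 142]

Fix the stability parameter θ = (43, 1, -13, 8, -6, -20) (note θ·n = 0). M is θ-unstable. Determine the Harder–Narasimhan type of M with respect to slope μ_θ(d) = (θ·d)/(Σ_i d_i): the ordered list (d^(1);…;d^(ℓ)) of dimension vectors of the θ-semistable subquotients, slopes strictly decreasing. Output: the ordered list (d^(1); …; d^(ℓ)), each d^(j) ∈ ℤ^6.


Interval decomposition of M: I[1,3], I[1,4], I[2,2], I[2,3], I[3,3], I[5,6], I[6,6].
HN type (ℓ=6): μ^(1)=31/3; μ^(2)=39/4; μ^(3)=1; μ^(4)=-6; μ^(5)=-13; μ^(6)=-20

((1, 1, 1, 0, 0, 0); (1, 1, 1, 1, 0, 0); (0, 1, 0, 0, 0, 0); (0, 1, 1, 0, 0, 0); (0, 0, 1, 0, 1, 1); (0, 0, 0, 0, 0, 1))


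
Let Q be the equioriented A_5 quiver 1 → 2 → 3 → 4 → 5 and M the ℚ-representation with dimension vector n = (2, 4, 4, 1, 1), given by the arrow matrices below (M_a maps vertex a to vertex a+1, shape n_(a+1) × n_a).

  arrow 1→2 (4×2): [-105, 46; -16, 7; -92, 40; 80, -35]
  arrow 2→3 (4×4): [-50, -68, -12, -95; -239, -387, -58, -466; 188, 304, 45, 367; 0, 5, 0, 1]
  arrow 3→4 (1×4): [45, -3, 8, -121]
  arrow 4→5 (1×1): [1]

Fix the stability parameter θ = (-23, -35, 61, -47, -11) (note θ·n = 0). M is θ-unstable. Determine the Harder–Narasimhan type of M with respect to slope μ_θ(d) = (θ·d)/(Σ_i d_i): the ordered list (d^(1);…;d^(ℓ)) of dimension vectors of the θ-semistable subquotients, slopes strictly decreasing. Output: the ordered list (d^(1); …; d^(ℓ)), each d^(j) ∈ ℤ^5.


Interval decomposition of M: I[1,3], I[1,5], I[2,3]^2.
HN type (ℓ=4): μ^(1)=61; μ^(2)=1; μ^(3)=-29; μ^(4)=-35

((0, 0, 3, 0, 0); (0, 0, 1, 1, 1); (2, 2, 0, 0, 0); (0, 2, 0, 0, 0))


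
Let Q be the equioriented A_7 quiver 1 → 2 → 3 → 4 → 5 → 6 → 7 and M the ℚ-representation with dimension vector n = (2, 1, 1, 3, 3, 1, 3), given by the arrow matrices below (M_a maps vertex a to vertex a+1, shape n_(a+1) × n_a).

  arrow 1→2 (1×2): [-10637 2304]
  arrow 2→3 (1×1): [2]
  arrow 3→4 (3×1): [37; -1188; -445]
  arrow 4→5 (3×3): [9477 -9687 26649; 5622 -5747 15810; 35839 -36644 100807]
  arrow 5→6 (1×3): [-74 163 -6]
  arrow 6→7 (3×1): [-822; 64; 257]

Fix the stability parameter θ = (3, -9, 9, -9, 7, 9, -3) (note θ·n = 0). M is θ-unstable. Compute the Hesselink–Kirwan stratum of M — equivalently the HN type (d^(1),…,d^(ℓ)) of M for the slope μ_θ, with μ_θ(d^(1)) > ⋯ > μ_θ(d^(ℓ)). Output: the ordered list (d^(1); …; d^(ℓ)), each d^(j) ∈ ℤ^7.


Interval decomposition of M: I[1,1], I[1,4], I[4,5], I[4,7], I[5,5], I[7,7]^2.
HN type (ℓ=6): μ^(1)=7; μ^(2)=13/3; μ^(3)=3; μ^(4)=0; μ^(5)=-3; μ^(6)=-9

((0, 0, 0, 0, 2, 0, 0); (0, 0, 0, 0, 1, 1, 1); (1, 0, 0, 0, 0, 0, 0); (0, 0, 1, 1, 0, 0, 0); (1, 1, 0, 0, 0, 0, 2); (0, 0, 0, 2, 0, 0, 0))


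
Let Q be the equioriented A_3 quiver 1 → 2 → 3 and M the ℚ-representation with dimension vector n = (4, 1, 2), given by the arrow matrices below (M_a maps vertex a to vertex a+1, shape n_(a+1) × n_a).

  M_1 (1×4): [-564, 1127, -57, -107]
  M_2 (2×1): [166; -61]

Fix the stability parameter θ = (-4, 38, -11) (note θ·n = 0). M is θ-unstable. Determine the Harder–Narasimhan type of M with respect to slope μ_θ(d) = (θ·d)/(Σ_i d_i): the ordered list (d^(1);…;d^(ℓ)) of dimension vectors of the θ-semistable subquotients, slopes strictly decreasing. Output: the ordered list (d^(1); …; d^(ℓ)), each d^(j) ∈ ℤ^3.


Via rank(M_{q-1}∘⋯∘M_p): M ≅ I[1,1]^3, I[1,3], I[3,3].
μ_θ-semistable layers: μ^(1)=27/2; μ^(2)=-4; μ^(3)=-11

((0, 1, 1); (4, 0, 0); (0, 0, 1))


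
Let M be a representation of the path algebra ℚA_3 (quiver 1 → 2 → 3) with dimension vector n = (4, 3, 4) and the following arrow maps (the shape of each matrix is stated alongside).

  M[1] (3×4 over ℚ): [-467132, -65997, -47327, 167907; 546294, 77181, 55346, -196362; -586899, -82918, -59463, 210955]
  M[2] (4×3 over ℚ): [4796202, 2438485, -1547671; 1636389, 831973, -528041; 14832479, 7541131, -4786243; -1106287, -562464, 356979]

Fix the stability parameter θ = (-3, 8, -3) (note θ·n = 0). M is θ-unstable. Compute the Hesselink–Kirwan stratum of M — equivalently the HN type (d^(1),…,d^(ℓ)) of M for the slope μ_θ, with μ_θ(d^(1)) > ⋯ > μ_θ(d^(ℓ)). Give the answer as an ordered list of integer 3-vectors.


Barcode: M ≅ I[1,1], I[1,3]^3, I[3,3]. HN layers by μ_θ (2 steps, strictly decreasing):
  μ^(1)=5/2; μ^(2)=-3

((0, 3, 3); (4, 0, 1))


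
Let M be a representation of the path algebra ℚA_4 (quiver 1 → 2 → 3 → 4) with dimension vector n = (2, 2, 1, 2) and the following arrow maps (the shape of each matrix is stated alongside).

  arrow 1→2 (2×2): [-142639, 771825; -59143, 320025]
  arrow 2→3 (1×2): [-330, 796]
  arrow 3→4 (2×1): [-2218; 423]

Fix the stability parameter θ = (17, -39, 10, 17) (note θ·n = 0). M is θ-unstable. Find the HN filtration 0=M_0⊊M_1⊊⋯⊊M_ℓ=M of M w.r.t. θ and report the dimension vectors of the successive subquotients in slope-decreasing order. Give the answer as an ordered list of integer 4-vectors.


Via rank(M_{q-1}∘⋯∘M_p): M ≅ I[1,1], I[1,4], I[2,2], I[4,4].
μ_θ-semistable layers: μ^(1)=17; μ^(2)=10; μ^(3)=-11; μ^(4)=-39

((1, 0, 0, 2); (0, 0, 1, 0); (1, 1, 0, 0); (0, 1, 0, 0))


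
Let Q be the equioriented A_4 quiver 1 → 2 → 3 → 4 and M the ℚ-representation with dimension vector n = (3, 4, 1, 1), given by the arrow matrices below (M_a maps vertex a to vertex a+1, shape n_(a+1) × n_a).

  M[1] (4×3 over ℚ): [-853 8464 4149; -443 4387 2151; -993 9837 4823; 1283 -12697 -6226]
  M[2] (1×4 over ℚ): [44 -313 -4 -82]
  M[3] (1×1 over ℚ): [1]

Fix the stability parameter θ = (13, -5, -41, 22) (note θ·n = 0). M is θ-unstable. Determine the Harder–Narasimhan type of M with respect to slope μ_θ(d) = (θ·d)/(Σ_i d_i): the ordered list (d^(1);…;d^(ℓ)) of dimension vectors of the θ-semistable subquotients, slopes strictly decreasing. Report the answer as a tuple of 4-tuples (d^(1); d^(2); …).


Barcode: M ≅ I[1,2]^2, I[1,4], I[2,2]. HN layers by μ_θ (4 steps, strictly decreasing):
  μ^(1)=22; μ^(2)=4; μ^(3)=-5; μ^(4)=-11

((0, 0, 0, 1); (2, 2, 0, 0); (0, 1, 0, 0); (1, 1, 1, 0))


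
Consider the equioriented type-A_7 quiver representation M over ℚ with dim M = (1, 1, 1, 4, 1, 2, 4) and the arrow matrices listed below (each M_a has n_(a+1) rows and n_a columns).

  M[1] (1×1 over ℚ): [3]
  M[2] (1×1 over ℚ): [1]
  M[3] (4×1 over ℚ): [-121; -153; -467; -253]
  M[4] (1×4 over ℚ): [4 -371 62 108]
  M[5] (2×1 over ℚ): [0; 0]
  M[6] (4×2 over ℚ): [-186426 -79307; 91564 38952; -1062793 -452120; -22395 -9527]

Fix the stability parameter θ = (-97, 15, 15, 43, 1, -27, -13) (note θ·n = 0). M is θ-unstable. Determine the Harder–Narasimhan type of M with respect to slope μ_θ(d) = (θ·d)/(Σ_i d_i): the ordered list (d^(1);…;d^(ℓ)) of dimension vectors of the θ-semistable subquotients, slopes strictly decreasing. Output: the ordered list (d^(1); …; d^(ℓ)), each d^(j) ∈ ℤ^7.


Interval decomposition of M: I[1,5], I[4,4]^3, I[6,7]^2, I[7,7]^2.
HN type (ℓ=6): μ^(1)=43; μ^(2)=22; μ^(3)=15; μ^(4)=-13; μ^(5)=-27; μ^(6)=-97

((0, 0, 0, 3, 0, 0, 0); (0, 0, 0, 1, 1, 0, 0); (0, 1, 1, 0, 0, 0, 0); (0, 0, 0, 0, 0, 0, 4); (0, 0, 0, 0, 0, 2, 0); (1, 0, 0, 0, 0, 0, 0))


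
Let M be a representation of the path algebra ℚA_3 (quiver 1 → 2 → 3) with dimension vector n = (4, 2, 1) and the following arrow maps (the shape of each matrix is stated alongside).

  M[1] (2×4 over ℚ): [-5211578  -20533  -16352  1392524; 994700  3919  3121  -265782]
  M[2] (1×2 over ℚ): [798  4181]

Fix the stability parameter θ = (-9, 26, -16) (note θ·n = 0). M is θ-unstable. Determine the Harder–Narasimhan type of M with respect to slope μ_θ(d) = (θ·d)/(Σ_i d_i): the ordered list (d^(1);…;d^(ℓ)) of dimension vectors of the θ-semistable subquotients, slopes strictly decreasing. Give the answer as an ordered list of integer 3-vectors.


Via rank(M_{q-1}∘⋯∘M_p): M ≅ I[1,1]^2, I[1,2], I[1,3].
μ_θ-semistable layers: μ^(1)=26; μ^(2)=5; μ^(3)=-9

((0, 1, 0); (0, 1, 1); (4, 0, 0))


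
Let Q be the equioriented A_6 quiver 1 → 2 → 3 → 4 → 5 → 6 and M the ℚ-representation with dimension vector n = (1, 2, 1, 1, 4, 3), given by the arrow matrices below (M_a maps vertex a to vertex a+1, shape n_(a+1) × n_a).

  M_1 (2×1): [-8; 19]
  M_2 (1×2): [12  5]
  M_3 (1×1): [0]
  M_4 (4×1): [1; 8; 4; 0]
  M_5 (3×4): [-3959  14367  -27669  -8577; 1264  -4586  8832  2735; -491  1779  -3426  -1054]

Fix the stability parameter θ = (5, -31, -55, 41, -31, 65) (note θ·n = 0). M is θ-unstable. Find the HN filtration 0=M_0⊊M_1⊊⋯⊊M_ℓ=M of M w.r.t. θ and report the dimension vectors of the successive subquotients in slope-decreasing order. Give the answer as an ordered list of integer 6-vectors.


Via rank(M_{q-1}∘⋯∘M_p): M ≅ I[1,3], I[2,2], I[4,6], I[5,5], I[5,6]^2.
μ_θ-semistable layers: μ^(1)=65; μ^(2)=5; μ^(3)=-27; μ^(4)=-31

((0, 0, 0, 0, 0, 3); (0, 0, 0, 1, 1, 0); (1, 1, 1, 0, 0, 0); (0, 1, 0, 0, 3, 0))


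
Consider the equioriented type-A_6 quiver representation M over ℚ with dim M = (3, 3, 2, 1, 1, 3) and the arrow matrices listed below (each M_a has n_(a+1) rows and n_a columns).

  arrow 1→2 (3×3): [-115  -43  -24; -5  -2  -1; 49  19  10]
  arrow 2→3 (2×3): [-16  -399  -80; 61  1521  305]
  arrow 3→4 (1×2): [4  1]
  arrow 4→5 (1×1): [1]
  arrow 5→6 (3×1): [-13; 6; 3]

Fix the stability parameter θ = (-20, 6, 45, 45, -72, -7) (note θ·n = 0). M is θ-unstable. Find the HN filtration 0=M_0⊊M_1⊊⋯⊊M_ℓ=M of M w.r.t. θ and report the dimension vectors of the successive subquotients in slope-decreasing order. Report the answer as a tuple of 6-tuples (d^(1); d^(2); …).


Interval decomposition of M: I[1,1], I[1,2], I[1,6], I[2,3], I[6,6]^2.
HN type (ℓ=5): μ^(1)=45; μ^(2)=6; μ^(3)=17/5; μ^(4)=-7; μ^(5)=-20

((0, 0, 1, 0, 0, 0); (0, 2, 0, 0, 0, 0); (0, 1, 1, 1, 1, 1); (0, 0, 0, 0, 0, 2); (3, 0, 0, 0, 0, 0))


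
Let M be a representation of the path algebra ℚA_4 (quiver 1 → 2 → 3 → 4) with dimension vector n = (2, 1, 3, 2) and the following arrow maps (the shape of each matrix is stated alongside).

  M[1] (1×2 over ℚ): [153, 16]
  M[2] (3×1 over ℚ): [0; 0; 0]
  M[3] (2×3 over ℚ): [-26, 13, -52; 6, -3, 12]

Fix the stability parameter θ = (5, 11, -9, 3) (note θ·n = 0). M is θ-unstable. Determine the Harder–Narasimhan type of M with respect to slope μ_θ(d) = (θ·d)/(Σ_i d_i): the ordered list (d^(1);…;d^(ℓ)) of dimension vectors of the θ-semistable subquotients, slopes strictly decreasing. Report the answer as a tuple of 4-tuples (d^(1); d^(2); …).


Barcode: M ≅ I[1,1], I[1,2], I[3,3]^2, I[3,4], I[4,4]. HN layers by μ_θ (4 steps, strictly decreasing):
  μ^(1)=11; μ^(2)=5; μ^(3)=3; μ^(4)=-9

((0, 1, 0, 0); (2, 0, 0, 0); (0, 0, 0, 2); (0, 0, 3, 0))


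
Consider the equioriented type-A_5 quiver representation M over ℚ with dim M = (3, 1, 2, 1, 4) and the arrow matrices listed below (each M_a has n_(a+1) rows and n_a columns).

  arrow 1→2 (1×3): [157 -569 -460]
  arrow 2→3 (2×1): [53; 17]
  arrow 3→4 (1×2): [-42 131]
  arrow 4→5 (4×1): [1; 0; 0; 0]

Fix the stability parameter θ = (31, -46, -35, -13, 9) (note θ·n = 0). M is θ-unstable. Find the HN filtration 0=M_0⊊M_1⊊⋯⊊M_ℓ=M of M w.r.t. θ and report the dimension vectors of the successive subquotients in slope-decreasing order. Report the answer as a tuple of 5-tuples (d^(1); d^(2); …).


Interval decomposition of M: I[1,1]^2, I[1,5], I[3,3], I[5,5]^3.
HN type (ℓ=5): μ^(1)=31; μ^(2)=9; μ^(3)=-13; μ^(4)=-50/3; μ^(5)=-35

((2, 0, 0, 0, 0); (0, 0, 0, 0, 4); (0, 0, 0, 1, 0); (1, 1, 1, 0, 0); (0, 0, 1, 0, 0))


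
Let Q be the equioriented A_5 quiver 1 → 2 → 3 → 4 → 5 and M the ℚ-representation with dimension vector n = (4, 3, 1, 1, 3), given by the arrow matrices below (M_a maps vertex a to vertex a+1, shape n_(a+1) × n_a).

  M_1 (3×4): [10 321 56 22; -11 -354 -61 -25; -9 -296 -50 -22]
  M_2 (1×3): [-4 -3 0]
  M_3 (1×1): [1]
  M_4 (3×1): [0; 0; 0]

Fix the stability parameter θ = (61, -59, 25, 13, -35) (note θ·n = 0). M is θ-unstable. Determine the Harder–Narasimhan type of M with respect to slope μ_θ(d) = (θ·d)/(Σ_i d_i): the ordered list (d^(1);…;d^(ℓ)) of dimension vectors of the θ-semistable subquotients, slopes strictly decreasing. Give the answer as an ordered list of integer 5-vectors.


Interval decomposition of M: I[1,1], I[1,2]^2, I[1,4], I[5,5]^3.
HN type (ℓ=4): μ^(1)=61; μ^(2)=19; μ^(3)=1; μ^(4)=-35

((1, 0, 0, 0, 0); (0, 0, 1, 1, 0); (3, 3, 0, 0, 0); (0, 0, 0, 0, 3))


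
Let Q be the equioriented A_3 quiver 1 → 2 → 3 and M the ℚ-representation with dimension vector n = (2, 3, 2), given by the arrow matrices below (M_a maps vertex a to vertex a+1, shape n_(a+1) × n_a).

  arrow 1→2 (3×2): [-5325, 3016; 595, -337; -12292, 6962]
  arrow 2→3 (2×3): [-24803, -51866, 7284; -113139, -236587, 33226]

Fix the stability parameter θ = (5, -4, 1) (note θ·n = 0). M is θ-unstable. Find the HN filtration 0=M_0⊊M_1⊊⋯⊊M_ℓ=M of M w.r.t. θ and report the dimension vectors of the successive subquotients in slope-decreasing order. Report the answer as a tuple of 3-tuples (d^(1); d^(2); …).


Barcode: M ≅ I[1,3]^2, I[2,2]. HN layers by μ_θ (3 steps, strictly decreasing):
  μ^(1)=1; μ^(2)=1/2; μ^(3)=-4

((0, 0, 2); (2, 2, 0); (0, 1, 0))


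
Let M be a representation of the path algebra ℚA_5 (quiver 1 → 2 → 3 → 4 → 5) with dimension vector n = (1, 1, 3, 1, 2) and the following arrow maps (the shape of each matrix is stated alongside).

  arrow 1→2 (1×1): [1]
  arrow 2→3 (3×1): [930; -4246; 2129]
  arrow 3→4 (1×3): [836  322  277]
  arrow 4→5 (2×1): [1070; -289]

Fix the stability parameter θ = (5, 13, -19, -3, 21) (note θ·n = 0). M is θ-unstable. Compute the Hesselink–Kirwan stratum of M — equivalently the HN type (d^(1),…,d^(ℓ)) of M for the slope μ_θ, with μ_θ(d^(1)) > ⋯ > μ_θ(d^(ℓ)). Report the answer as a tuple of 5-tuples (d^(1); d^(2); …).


Via rank(M_{q-1}∘⋯∘M_p): M ≅ I[1,5], I[3,3]^2, I[5,5].
μ_θ-semistable layers: μ^(1)=21; μ^(2)=-1; μ^(3)=-19

((0, 0, 0, 0, 2); (1, 1, 1, 1, 0); (0, 0, 2, 0, 0))


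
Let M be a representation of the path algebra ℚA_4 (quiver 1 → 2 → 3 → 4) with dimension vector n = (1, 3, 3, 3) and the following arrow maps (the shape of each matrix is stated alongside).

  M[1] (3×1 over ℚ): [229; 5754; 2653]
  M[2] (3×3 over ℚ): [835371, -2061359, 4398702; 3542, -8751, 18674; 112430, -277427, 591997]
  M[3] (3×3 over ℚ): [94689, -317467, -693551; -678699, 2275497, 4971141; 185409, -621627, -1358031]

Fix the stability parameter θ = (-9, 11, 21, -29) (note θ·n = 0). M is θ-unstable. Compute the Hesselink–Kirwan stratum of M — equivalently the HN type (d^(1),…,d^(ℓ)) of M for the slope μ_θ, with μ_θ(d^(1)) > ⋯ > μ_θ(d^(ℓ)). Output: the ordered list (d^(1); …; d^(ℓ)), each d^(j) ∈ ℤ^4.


Interval decomposition of M: I[1,4], I[2,3]^2, I[4,4]^2.
HN type (ℓ=5): μ^(1)=21; μ^(2)=11; μ^(3)=1; μ^(4)=-9; μ^(5)=-29

((0, 0, 2, 0); (0, 2, 0, 0); (0, 1, 1, 1); (1, 0, 0, 0); (0, 0, 0, 2))


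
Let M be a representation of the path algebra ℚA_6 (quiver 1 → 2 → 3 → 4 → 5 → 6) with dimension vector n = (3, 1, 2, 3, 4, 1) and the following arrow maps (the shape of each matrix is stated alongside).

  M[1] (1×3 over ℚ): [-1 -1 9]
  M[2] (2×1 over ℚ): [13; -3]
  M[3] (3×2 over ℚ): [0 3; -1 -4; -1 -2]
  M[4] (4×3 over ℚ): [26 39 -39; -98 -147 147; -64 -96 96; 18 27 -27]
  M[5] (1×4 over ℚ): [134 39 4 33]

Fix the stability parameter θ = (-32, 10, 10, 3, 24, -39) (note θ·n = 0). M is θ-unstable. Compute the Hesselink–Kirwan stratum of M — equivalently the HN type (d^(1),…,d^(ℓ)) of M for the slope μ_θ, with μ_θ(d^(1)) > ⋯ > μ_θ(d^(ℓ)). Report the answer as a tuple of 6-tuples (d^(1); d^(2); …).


Interval decomposition of M: I[1,1]^2, I[1,4], I[3,4], I[4,5], I[5,5]^2, I[5,6].
HN type (ℓ=6): μ^(1)=24; μ^(2)=23/3; μ^(3)=13/2; μ^(4)=3; μ^(5)=-15/2; μ^(6)=-32

((0, 0, 0, 0, 3, 0); (0, 1, 1, 1, 0, 0); (0, 0, 1, 1, 0, 0); (0, 0, 0, 1, 0, 0); (0, 0, 0, 0, 1, 1); (3, 0, 0, 0, 0, 0))


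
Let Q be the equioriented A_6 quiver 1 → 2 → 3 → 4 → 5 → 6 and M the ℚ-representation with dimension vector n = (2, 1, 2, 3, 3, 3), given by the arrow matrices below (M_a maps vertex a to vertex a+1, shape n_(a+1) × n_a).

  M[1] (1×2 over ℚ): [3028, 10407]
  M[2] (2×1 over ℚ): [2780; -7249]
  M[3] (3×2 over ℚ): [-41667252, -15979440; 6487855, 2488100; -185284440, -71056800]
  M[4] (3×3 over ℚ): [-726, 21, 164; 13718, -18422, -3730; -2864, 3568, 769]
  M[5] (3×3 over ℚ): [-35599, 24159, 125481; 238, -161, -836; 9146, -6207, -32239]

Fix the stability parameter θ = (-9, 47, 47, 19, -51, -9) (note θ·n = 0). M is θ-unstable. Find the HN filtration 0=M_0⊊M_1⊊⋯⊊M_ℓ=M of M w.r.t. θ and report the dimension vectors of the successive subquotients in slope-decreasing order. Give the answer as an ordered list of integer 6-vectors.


Barcode: M ≅ I[1,1], I[1,3], I[3,6], I[4,6]^2. HN layers by μ_θ (4 steps, strictly decreasing):
  μ^(1)=47; μ^(2)=3/2; μ^(3)=-9; μ^(4)=-16

((0, 1, 1, 0, 0, 0); (0, 0, 1, 1, 1, 1); (2, 0, 0, 0, 0, 2); (0, 0, 0, 2, 2, 0))


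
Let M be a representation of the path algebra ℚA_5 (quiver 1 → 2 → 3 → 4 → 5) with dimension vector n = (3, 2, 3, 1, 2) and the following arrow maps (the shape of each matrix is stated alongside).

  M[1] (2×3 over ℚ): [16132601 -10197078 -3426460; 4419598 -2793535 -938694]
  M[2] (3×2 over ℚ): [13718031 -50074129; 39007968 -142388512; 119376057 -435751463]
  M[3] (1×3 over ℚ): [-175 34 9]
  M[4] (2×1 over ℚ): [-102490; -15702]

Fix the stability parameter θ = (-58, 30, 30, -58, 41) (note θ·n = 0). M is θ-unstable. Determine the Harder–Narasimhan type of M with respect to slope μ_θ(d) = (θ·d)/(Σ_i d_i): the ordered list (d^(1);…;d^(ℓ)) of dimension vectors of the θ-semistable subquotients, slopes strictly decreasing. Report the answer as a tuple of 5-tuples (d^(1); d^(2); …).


Barcode: M ≅ I[1,1], I[1,2], I[1,3], I[3,3], I[3,5], I[5,5]. HN layers by μ_θ (4 steps, strictly decreasing):
  μ^(1)=41; μ^(2)=30; μ^(3)=-14; μ^(4)=-58

((0, 0, 0, 0, 2); (0, 2, 2, 0, 0); (0, 0, 1, 1, 0); (3, 0, 0, 0, 0))
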